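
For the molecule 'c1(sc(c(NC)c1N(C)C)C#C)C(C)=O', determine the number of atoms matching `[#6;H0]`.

6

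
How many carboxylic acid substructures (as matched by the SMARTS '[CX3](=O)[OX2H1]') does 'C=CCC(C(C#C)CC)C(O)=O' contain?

[CX3](=O)[OX2H1] is the SMARTS for a carboxylic acid: an sp2 carbon double-bonded to O and single-bonded to an -OH oxygen.
Exactly one fragment in the molecule meets all constraints, giving 1 match.

1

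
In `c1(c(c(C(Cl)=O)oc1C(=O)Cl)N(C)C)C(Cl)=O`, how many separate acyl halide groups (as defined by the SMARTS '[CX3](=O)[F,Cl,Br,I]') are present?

3

[CX3](=O)[F,Cl,Br,I] is the SMARTS for an acyl halide: a carbonyl carbon bonded to a halogen.
The molecule carries 3 separate instances of an acyl chloride (-C(=O)Cl) meeting every constraint; each maps to a distinct set of atoms, giving 3 matches.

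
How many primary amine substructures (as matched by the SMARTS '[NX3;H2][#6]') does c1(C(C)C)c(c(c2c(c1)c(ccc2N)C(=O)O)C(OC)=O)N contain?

[NX3;H2][#6] is the SMARTS for a primary amine: a trivalent nitrogen with two H attached to carbon.
The molecule carries 2 separate instances of a primary amino group (-NH2) meeting every constraint; each maps to a distinct set of atoms, giving 2 matches.

2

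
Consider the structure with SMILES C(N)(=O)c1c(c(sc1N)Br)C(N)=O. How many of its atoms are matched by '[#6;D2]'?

The query [#6;D2] means: any carbon bonded to exactly two heavy atoms.
Check the 13 heavy atoms by environment: 1× s (aromatic, D2) → no; 4× c (aromatic, D3) → no; 1× Br (D1) → no; 2× C (D3) → no; 2× O (D1) → no; 3× N (D1) → no.
No environment satisfies the query, so 0 matching atoms.

0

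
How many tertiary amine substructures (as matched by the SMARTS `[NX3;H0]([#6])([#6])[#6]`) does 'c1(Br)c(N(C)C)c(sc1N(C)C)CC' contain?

[NX3;H0]([#6])([#6])[#6] is the SMARTS for a tertiary amine: a trivalent nitrogen with no H, bonded to three carbons.
The molecule carries 2 separate instances of a dimethylamino group (-N(CH3)2) meeting every constraint; each maps to a distinct set of atoms, giving 2 matches.

2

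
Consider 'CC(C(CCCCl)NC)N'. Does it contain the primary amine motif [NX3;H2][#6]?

Yes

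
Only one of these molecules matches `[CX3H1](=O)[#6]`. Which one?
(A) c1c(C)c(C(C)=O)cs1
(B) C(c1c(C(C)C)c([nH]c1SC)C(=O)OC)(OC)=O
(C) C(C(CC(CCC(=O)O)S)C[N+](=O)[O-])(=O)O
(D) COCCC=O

[CX3H1](=O)[#6] describes an sp2 carbon with one H, double-bonded to O and single-bonded to carbon (an aldehyde).
(A) has an acetyl/ketone group (-C(=O)CH3) but the carbonyl carbon has H0 (two carbon neighbours), not H1.
(B) has a methyl-ester group (-C(=O)OCH3) but the carbonyl carbon has H0, not H1.
(C) has a carboxylic acid group (-C(=O)OH) but the carbonyl carbon has H0 and is bonded to O, not H1.
(D) contains an aldehyde (-CHO), which satisfies every atom and bond constraint.
So the answer is (D).

D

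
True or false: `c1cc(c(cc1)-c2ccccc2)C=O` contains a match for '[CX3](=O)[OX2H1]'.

False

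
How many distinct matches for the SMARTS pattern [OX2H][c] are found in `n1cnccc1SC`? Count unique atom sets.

[OX2H][c] is the SMARTS for a phenol: a hydroxyl oxygen attached to an aromatic carbon.
No fragment in the molecule satisfies every constraint, giving 0 matches.

0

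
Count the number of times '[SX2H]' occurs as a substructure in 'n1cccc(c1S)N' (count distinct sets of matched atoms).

1

[SX2H] is the SMARTS for a thiol: an aliphatic sulfur with two connections, one being H.
Exactly one fragment in the molecule meets all constraints, giving 1 match.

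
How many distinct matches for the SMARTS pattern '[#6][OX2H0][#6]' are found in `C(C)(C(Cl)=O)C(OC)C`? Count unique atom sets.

1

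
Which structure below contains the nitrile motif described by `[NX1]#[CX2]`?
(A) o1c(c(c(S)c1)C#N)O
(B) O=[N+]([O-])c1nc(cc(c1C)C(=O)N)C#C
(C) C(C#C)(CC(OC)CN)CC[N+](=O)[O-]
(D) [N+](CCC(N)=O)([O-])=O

A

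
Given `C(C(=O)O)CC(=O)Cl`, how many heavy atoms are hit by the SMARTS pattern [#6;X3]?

2

The query [#6;X3] means: any carbon (aromatic or not) with three total connections.
Check the 8 heavy atoms by environment: 2× C (X4) → no; 2× C (X3) → match; 2× O (X1) → no; 1× Cl (X1) → no; 1× O (X2) → no.
That gives 2 matching atoms.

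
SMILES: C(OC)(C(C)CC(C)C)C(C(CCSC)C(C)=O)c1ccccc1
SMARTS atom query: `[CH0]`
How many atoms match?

1

The query [CH0] means: aliphatic carbon with no attached hydrogen.
Check the 24 heavy atoms by environment: 3× C (H2) → no; 5× C (H1) → no; 6× C (H3) → no; 1× c (aromatic, H0) → no; 5× c (aromatic, H1) → no; 1× C (H0) → match; 2× O (H0) → no; 1× S (H0) → no.
That gives 1 matching atom.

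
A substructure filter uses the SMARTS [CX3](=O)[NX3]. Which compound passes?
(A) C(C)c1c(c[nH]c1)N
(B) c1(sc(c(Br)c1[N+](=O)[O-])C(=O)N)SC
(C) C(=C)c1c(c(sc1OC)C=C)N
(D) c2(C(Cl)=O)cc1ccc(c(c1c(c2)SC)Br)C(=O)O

[CX3](=O)[NX3] describes a carbonyl carbon bonded to a trivalent nitrogen (an amide).
(A) has a primary amino group (-NH2) but the -NH2 is not attached to a carbonyl carbon.
(B) contains a primary amide (-C(=O)NH2), which satisfies every atom and bond constraint.
(C) has a primary amino group (-NH2) but the -NH2 is not attached to a carbonyl carbon.
(D) has a carboxylic acid group (-C(=O)OH) but the carbonyl is bonded to O, not to an NX3 nitrogen.
So the answer is (B).

B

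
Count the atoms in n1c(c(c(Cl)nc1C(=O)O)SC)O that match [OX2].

2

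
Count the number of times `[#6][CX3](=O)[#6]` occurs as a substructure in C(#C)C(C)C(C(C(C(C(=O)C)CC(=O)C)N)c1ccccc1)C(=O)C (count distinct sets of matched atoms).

3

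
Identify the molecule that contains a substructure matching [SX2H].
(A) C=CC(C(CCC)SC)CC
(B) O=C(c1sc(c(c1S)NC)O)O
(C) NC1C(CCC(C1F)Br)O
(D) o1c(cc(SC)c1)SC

B

[SX2H] describes an aliphatic sulfur with two connections, one being H (a thiol).
(A) has a methylthio ether (-SCH3) but the sulfur has H0 (bonded to two carbons), not H1.
(B) contains a thiol (-SH), which satisfies every atom and bond constraint.
(C) has a hydroxyl group (-OH) but it is an -OH, not an -SH.
(D) has a methylthio ether (-SCH3) but the sulfur has H0 (bonded to two carbons), not H1.
So the answer is (B).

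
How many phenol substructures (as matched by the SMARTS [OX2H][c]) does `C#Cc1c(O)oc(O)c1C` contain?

2

[OX2H][c] is the SMARTS for a phenol: a hydroxyl oxygen attached to an aromatic carbon.
The molecule carries 2 separate instances of a hydroxyl group (-OH) meeting every constraint; each maps to a distinct set of atoms, giving 2 matches.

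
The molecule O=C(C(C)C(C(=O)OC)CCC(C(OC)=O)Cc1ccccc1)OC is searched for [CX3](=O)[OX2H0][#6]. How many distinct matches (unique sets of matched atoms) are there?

3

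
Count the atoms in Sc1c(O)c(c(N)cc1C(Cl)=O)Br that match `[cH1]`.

1

Check the 13 heavy atoms by environment: 5× c (aromatic, H0) → no; 1× c (aromatic, H1) → match; 1× C (H0) → no; 1× O (H0) → no; 1× Cl (H0) → no; 1× Br (H0) → no; 1× O (H1) → no; 1× N (H2) → no; 1× S (H1) → no.
That gives 1 matching atom.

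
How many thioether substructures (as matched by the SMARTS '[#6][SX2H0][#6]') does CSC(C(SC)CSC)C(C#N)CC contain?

[#6][SX2H0][#6] is the SMARTS for a thioether: an aliphatic sulfur bridging two carbons with no H on the sulfur.
The molecule carries 3 separate instances of a methylthio ether (-SCH3) meeting every constraint; each maps to a distinct set of atoms, giving 3 matches.

3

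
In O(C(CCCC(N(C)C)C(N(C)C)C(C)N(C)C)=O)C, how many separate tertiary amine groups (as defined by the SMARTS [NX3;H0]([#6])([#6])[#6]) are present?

3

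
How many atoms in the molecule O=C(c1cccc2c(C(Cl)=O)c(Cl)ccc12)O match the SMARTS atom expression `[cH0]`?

5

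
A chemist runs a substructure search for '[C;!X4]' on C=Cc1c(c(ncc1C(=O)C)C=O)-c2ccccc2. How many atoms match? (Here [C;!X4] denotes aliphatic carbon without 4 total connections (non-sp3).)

4

The query [C;!X4] means: aliphatic carbon that does not have four total connections.
Check the 19 heavy atoms by environment: 1× n (aromatic, X2) → no; 11× c (aromatic, X3) → no; 4× C (X3) → match; 2× O (X1) → no; 1× C (X4) → no.
That gives 4 matching atoms.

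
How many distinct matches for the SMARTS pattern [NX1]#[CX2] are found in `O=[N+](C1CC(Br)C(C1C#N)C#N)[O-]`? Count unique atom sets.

2

[NX1]#[CX2] is the SMARTS for a nitrile: a nitrogen triple-bonded to a two-connected carbon.
The molecule carries 2 separate instances of a nitrile (-C#N) meeting every constraint; each maps to a distinct set of atoms, giving 2 matches.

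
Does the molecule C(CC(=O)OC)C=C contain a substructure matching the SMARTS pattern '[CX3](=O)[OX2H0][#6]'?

The pattern [CX3](=O)[OX2H0][#6] describes a carbonyl carbon bonded to an oxygen that is itself bonded to carbon (no H on that O) — an ester.
The molecule carries a methyl-ester group (-C(=O)OCH3), whose atoms satisfy every constraint of the query, so the pattern matches.

Yes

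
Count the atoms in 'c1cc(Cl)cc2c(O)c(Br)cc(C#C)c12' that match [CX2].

Check the 15 heavy atoms by environment: 10× c (aromatic, X3) → no; 1× Br (X1) → no; 1× Cl (X1) → no; 2× C (X2) → match; 1× O (X2) → no.
That gives 2 matching atoms.

2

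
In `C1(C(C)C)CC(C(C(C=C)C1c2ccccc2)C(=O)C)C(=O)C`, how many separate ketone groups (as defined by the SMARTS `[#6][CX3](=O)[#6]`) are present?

[#6][CX3](=O)[#6] is the SMARTS for a ketone: a carbonyl carbon (no H) flanked by two carbons.
The molecule carries 2 separate instances of an acetyl/ketone group (-C(=O)CH3) meeting every constraint; each maps to a distinct set of atoms, giving 2 matches.

2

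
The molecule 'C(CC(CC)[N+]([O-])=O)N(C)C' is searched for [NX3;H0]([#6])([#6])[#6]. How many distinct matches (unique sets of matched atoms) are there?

1

[NX3;H0]([#6])([#6])[#6] is the SMARTS for a tertiary amine: a trivalent nitrogen with no H, bonded to three carbons.
Exactly one fragment in the molecule meets all constraints, giving 1 match.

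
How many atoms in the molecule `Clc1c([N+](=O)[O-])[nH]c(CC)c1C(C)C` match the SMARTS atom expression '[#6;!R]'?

The query [#6;!R] means: carbon not in any ring.
Check the 14 heavy atoms by environment: 1× n (aromatic, in 5-ring) → no; 4× c (aromatic, in 5-ring) → no; 1× N (charge +1, acyclic) → no; 1× O (charge -1, acyclic) → no; 1× O (acyclic) → no; 5× C (acyclic) → match; 1× Cl (acyclic) → no.
That gives 5 matching atoms.

5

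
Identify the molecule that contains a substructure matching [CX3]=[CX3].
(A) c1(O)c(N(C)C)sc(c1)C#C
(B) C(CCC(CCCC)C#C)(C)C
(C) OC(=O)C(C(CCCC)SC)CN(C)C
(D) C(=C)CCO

D

[CX3]=[CX3] describes a non-aromatic C=C double bond between two sp2 carbons (an alkene).
(A) has an ethynyl group (-C#CH) but the C-C bond is a triple bond, not a double bond.
(B) has an ethynyl group (-C#CH) but the C-C bond is a triple bond, not a double bond.
(C) has an ethyl group (-CH2CH3) but its C-C bond is a single bond between CX4 carbons, not CX3=CX3.
(D) contains a vinyl group (-CH=CH2), which satisfies every atom and bond constraint.
So the answer is (D).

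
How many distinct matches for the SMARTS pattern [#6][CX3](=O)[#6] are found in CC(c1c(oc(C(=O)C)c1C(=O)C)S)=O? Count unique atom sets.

3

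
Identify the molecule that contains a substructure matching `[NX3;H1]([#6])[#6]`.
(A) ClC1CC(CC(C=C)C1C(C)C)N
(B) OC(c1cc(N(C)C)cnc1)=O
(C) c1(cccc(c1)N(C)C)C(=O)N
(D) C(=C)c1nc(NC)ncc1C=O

[NX3;H1]([#6])[#6] describes a trivalent nitrogen with one H, bonded to two carbons (a secondary amine).
(A) has a primary amino group (-NH2) but the nitrogen has H2 and only one carbon neighbour.
(B) has a dimethylamino group (-N(CH3)2) but the nitrogen has H0, not H1.
(C) has a dimethylamino group (-N(CH3)2) but the nitrogen has H0, not H1.
(D) contains an N-methylamino group (-NHCH3), which satisfies every atom and bond constraint.
So the answer is (D).

D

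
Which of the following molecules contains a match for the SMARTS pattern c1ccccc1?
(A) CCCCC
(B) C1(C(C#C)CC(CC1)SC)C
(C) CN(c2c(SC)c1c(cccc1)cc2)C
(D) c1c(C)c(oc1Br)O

c1ccccc1 describes six aromatic carbons in a ring (a benzene ring).
(A) has a methyl group (-CH3) but no six-membered all-carbon aromatic ring is present.
(B) has a methyl group (-CH3) but no six-membered all-carbon aromatic ring is present.
(C) contains the required atom environment, so the pattern matches.
(D) has a methyl group (-CH3) but no six-membered all-carbon aromatic ring is present.
So the answer is (C).

C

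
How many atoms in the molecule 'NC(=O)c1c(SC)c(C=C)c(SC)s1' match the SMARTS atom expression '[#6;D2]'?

The query [#6;D2] means: any carbon bonded to exactly two heavy atoms.
Check the 14 heavy atoms by environment: 1× s (aromatic, D2) → no; 4× c (aromatic, D3) → no; 2× S (D2) → no; 3× C (D1) → no; 1× C (D2) → match; 1× C (D3) → no; 1× O (D1) → no; 1× N (D1) → no.
That gives 1 matching atom.

1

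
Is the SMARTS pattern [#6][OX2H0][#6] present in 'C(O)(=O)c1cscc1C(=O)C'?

The pattern [#6][OX2H0][#6] describes an aliphatic oxygen bridging two carbons with no H on the oxygen — an ether.
The closest candidate here is a carboxylic acid group (-C(=O)OH), but the -OH oxygen has H1; the =O is OX1, not OX2. No other fragment satisfies the full query, so there is no match.

No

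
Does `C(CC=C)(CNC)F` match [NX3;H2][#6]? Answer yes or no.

No

The pattern [NX3;H2][#6] describes a trivalent nitrogen with two H attached to carbon — a primary amine.
The closest candidate here is an N-methylamino group (-NHCH3), but the nitrogen bears two carbons and only one H (H1), not H2. No other fragment satisfies the full query, so there is no match.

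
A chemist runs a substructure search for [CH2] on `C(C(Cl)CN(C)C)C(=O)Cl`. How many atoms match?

2

The query [CH2] means: aliphatic carbon with exactly two hydrogens.
Check the 10 heavy atoms by environment: 2× C (H2) → match; 1× C (H1) → no; 1× N (H0) → no; 2× C (H3) → no; 1× C (H0) → no; 1× O (H0) → no; 2× Cl (H0) → no.
That gives 2 matching atoms.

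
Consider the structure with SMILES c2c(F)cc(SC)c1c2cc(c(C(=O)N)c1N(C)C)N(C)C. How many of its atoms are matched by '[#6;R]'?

10

Check the 22 heavy atoms by environment: 10× c (aromatic, in 6-ring) → match; 3× N (acyclic) → no; 6× C (acyclic) → no; 1× F (acyclic) → no; 1× S (acyclic) → no; 1× O (acyclic) → no.
That gives 10 matching atoms.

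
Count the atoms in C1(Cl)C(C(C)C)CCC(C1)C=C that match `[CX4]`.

9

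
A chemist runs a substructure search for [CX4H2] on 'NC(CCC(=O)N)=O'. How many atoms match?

The query [CX4H2] means: sp3 carbon (X4) with exactly two hydrogens.
Check the 8 heavy atoms by environment: 2× C (H2, X4) → match; 2× C (H0, X3) → no; 2× O (H0, X1) → no; 2× N (H2, X3) → no.
That gives 2 matching atoms.

2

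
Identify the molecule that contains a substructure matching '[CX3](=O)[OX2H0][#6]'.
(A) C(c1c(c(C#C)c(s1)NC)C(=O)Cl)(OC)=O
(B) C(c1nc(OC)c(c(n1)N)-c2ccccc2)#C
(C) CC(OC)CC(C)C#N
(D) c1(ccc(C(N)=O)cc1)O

A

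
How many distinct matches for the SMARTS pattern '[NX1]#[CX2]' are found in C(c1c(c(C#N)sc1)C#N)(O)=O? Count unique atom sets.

[NX1]#[CX2] is the SMARTS for a nitrile: a nitrogen triple-bonded to a two-connected carbon.
The molecule carries 2 separate instances of a nitrile (-C#N) meeting every constraint; each maps to a distinct set of atoms, giving 2 matches.

2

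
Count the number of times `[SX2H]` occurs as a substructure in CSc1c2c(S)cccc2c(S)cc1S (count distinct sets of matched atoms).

3

[SX2H] is the SMARTS for a thiol: an aliphatic sulfur with two connections, one being H.
The molecule carries 3 separate instances of a thiol (-SH) meeting every constraint; each maps to a distinct set of atoms, giving 3 matches.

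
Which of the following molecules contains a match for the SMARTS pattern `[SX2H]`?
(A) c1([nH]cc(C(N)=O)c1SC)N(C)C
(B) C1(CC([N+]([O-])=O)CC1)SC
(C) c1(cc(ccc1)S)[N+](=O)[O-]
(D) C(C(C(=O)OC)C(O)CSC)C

[SX2H] describes an aliphatic sulfur with two connections, one being H (a thiol).
(A) has a methylthio ether (-SCH3) but the sulfur has H0 (bonded to two carbons), not H1.
(B) has a methylthio ether (-SCH3) but the sulfur has H0 (bonded to two carbons), not H1.
(C) contains a thiol (-SH), which satisfies every atom and bond constraint.
(D) has a methylthio ether (-SCH3) but the sulfur has H0 (bonded to two carbons), not H1.
So the answer is (C).

C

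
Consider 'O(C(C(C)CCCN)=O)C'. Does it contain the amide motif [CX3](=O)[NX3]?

The pattern [CX3](=O)[NX3] describes a carbonyl carbon bonded to a trivalent nitrogen — an amide.
The closest candidate here is a methyl-ester group (-C(=O)OCH3), but the carbonyl is bonded to O, not to an NX3 nitrogen. No other fragment satisfies the full query, so there is no match.

No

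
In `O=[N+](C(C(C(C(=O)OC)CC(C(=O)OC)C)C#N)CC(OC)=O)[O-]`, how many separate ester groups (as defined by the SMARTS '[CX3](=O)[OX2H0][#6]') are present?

3

[CX3](=O)[OX2H0][#6] is the SMARTS for an ester: a carbonyl carbon bonded to an oxygen that is itself bonded to carbon (no H on that O).
The molecule carries 3 separate instances of a methyl-ester group (-C(=O)OCH3) meeting every constraint; each maps to a distinct set of atoms, giving 3 matches.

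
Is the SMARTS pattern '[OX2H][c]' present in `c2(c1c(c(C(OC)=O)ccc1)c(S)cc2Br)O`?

The pattern [OX2H][c] describes a hydroxyl oxygen attached to an aromatic carbon — a phenol.
The molecule carries a hydroxyl group (-OH), whose atoms satisfy every constraint of the query, so the pattern matches.

Yes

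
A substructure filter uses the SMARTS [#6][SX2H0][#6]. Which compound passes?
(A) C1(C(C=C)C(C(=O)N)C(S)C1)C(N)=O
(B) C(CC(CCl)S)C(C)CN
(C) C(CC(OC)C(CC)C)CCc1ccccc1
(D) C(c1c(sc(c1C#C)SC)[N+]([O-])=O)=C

D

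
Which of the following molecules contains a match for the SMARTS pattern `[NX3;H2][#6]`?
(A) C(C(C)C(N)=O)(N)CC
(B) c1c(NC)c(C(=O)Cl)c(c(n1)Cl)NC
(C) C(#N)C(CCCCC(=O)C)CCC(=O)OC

A

[NX3;H2][#6] describes a trivalent nitrogen with two H attached to carbon (a primary amine).
(A) contains a primary amino group (-NH2), which satisfies every atom and bond constraint.
(B) has an N-methylamino group (-NHCH3) but the nitrogen bears two carbons and only one H (H1), not H2.
(C) has a nitrile (-C#N) but the nitrogen is NX1 (triple-bonded), not NX3 with two H.
So the answer is (A).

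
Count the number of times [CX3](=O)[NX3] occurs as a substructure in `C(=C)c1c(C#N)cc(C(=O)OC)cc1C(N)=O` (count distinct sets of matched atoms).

[CX3](=O)[NX3] is the SMARTS for an amide: a carbonyl carbon bonded to a trivalent nitrogen.
Exactly one fragment in the molecule meets all constraints, giving 1 match.

1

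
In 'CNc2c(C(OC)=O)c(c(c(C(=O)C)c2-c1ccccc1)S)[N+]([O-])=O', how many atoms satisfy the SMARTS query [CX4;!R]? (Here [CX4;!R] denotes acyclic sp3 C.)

3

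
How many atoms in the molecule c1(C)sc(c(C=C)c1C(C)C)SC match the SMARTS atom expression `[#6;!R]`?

The query [#6;!R] means: carbon not in any ring.
Check the 13 heavy atoms by environment: 1× s (aromatic, in 5-ring) → no; 4× c (aromatic, in 5-ring) → no; 7× C (acyclic) → match; 1× S (acyclic) → no.
That gives 7 matching atoms.

7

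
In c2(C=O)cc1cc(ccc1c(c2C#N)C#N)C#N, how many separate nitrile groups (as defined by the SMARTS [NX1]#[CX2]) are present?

3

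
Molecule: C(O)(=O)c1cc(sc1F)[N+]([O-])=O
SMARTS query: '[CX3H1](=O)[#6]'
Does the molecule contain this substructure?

No

The pattern [CX3H1](=O)[#6] describes an sp2 carbon with one H, double-bonded to O and single-bonded to carbon — an aldehyde.
The closest candidate here is a carboxylic acid group (-C(=O)OH), but the carbonyl carbon has H0 and is bonded to O, not H1. No other fragment satisfies the full query, so there is no match.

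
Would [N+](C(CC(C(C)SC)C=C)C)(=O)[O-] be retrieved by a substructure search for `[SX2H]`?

No

The pattern [SX2H] describes an aliphatic sulfur with two connections, one being H — a thiol.
The closest candidate here is a methylthio ether (-SCH3), but the sulfur has H0 (bonded to two carbons), not H1. No other fragment satisfies the full query, so there is no match.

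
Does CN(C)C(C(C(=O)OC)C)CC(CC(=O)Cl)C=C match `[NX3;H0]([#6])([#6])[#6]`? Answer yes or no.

Yes

The pattern [NX3;H0]([#6])([#6])[#6] describes a trivalent nitrogen with no H, bonded to three carbons — a tertiary amine.
The molecule carries a dimethylamino group (-N(CH3)2), whose atoms satisfy every constraint of the query, so the pattern matches.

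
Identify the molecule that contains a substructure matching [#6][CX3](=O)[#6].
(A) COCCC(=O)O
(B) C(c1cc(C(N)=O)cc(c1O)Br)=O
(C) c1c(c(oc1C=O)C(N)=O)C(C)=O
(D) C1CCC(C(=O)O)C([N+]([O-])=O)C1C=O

[#6][CX3](=O)[#6] describes a carbonyl carbon (no H) flanked by two carbons (a ketone).
(A) has a carboxylic acid group (-C(=O)OH) but one neighbour of the carbonyl carbon is O, not C.
(B) has an aldehyde (-CHO) but the carbonyl carbon has H1, so it is not flanked by two carbons.
(C) contains an acetyl/ketone group (-C(=O)CH3), which satisfies every atom and bond constraint.
(D) has a carboxylic acid group (-C(=O)OH) but one neighbour of the carbonyl carbon is O, not C.
So the answer is (C).

C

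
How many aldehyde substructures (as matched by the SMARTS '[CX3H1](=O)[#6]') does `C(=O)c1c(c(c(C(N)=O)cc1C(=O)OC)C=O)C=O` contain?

[CX3H1](=O)[#6] is the SMARTS for an aldehyde: an sp2 carbon with one H, double-bonded to O and single-bonded to carbon.
The molecule carries 3 separate instances of an aldehyde (-CHO) meeting every constraint; each maps to a distinct set of atoms, giving 3 matches.

3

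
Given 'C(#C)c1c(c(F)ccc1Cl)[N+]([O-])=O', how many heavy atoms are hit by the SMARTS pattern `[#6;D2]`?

The query [#6;D2] means: any carbon bonded to exactly two heavy atoms.
Check the 13 heavy atoms by environment: 4× c (aromatic, D3) → no; 2× c (aromatic, D2) → match; 1× C (D2) → match; 1× C (D1) → no; 1× Cl (D1) → no; 1× N (charge +1, D3) → no; 1× O (charge -1, D1) → no; 1× O (D1) → no; 1× F (D1) → no.
Summing the matching environments: 2 + 1 = 3 matching atoms.

3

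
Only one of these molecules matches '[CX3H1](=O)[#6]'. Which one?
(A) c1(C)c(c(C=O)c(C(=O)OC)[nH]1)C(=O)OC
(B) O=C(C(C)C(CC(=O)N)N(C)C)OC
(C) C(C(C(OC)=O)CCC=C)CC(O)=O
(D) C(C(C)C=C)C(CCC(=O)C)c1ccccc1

[CX3H1](=O)[#6] describes an sp2 carbon with one H, double-bonded to O and single-bonded to carbon (an aldehyde).
(A) contains an aldehyde (-CHO), which satisfies every atom and bond constraint.
(B) has a methyl-ester group (-C(=O)OCH3) but the carbonyl carbon has H0, not H1.
(C) has a methyl-ester group (-C(=O)OCH3) but the carbonyl carbon has H0, not H1.
(D) has an acetyl/ketone group (-C(=O)CH3) but the carbonyl carbon has H0 (two carbon neighbours), not H1.
So the answer is (A).

A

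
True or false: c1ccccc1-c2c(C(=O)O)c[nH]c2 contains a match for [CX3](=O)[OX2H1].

True

The pattern [CX3](=O)[OX2H1] describes an sp2 carbon double-bonded to O and single-bonded to an -OH oxygen — a carboxylic acid.
The molecule carries a carboxylic acid group (-C(=O)OH), whose atoms satisfy every constraint of the query, so the pattern matches.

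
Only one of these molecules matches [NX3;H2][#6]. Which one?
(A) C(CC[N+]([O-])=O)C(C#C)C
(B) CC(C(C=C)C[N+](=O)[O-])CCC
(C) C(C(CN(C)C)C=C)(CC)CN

[NX3;H2][#6] describes a trivalent nitrogen with two H attached to carbon (a primary amine).
(A) has a nitro group (-[N+](=O)[O-]) but the nitrogen is [N+] with no H, not NX3H2.
(B) has a nitro group (-[N+](=O)[O-]) but the nitrogen is [N+] with no H, not NX3H2.
(C) contains a primary amino group (-NH2), which satisfies every atom and bond constraint.
So the answer is (C).

C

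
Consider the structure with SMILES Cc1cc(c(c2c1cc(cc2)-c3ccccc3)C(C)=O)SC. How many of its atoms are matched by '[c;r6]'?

16

Check the 22 heavy atoms by environment: 16× c (aromatic, in 6-ring) → match; 1× S (acyclic) → no; 4× C (acyclic) → no; 1× O (acyclic) → no.
That gives 16 matching atoms.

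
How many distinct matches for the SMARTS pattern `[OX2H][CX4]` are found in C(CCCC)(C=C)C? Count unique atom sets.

0

[OX2H][CX4] is the SMARTS for an aliphatic alcohol: a hydroxyl oxygen bound to an sp3 (X4) carbon.
No fragment in the molecule satisfies every constraint, giving 0 matches.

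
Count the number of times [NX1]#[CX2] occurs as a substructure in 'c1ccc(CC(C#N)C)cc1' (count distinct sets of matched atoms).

[NX1]#[CX2] is the SMARTS for a nitrile: a nitrogen triple-bonded to a two-connected carbon.
Exactly one fragment in the molecule meets all constraints, giving 1 match.

1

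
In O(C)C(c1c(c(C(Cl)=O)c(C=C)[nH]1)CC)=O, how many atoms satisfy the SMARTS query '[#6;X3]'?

The query [#6;X3] means: any carbon (aromatic or not) with three total connections.
Check the 16 heavy atoms by environment: 1× n (aromatic, X3) → no; 4× c (aromatic, X3) → match; 4× C (X3) → match; 2× O (X1) → no; 1× Cl (X1) → no; 3× C (X4) → no; 1× O (X2) → no.
Summing the matching environments: 4 + 4 = 8 matching atoms.

8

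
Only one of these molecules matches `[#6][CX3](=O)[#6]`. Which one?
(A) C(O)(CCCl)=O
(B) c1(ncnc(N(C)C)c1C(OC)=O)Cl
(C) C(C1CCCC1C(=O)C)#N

C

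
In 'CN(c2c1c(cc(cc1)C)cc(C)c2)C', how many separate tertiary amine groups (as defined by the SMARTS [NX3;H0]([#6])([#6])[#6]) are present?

[NX3;H0]([#6])([#6])[#6] is the SMARTS for a tertiary amine: a trivalent nitrogen with no H, bonded to three carbons.
Exactly one fragment in the molecule meets all constraints, giving 1 match.

1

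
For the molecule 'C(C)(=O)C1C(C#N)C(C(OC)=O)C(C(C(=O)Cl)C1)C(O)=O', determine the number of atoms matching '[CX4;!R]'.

2

The query [CX4;!R] means: aliphatic carbon with four total connections, not in a ring.
Check the 21 heavy atoms by environment: 6× C (X4, in 6-ring) → no; 1× C (X2, acyclic) → no; 1× N (X1, acyclic) → no; 4× C (X3, acyclic) → no; 4× O (X1, acyclic) → no; 2× O (X2, acyclic) → no; 2× C (X4, acyclic) → match; 1× Cl (X1, acyclic) → no.
That gives 2 matching atoms.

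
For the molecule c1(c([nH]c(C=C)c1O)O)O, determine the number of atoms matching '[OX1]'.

The query [OX1] means: aliphatic oxygen with one total connection — typically a carbonyl =O or an oxide.
Check the 10 heavy atoms by environment: 1× n (aromatic, X3) → no; 4× c (aromatic, X3) → no; 2× C (X3) → no; 3× O (X2) → no.
No environment satisfies the query, so 0 matching atoms.

0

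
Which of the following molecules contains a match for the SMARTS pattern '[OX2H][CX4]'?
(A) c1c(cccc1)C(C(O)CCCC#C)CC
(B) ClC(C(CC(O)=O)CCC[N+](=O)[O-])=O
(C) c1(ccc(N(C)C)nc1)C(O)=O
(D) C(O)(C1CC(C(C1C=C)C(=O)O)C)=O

[OX2H][CX4] describes a hydroxyl oxygen bound to an sp3 (X4) carbon (an aliphatic alcohol).
(A) contains a hydroxyl group (-OH), which satisfies every atom and bond constraint.
(B) has a carboxylic acid group (-C(=O)OH) but the -OH is on a CX3 carbonyl carbon, not a CX4 carbon.
(C) has a carboxylic acid group (-C(=O)OH) but the -OH is on a CX3 carbonyl carbon, not a CX4 carbon.
(D) has a carboxylic acid group (-C(=O)OH) but the -OH is on a CX3 carbonyl carbon, not a CX4 carbon.
So the answer is (A).

A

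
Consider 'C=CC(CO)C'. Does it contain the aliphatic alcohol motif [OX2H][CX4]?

Yes

The pattern [OX2H][CX4] describes a hydroxyl oxygen bound to an sp3 (X4) carbon — an aliphatic alcohol.
The molecule carries a hydroxyl group (-OH), whose atoms satisfy every constraint of the query, so the pattern matches.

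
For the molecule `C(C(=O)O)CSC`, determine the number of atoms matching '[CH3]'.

The query [CH3] means: aliphatic carbon with exactly three hydrogens.
Check the 7 heavy atoms by environment: 2× C (H2) → no; 1× S (H0) → no; 1× C (H3) → match; 1× C (H0) → no; 1× O (H0) → no; 1× O (H1) → no.
That gives 1 matching atom.

1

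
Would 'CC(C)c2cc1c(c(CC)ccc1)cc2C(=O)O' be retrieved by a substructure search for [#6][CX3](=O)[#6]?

The pattern [#6][CX3](=O)[#6] describes a carbonyl carbon (no H) flanked by two carbons — a ketone.
The closest candidate here is a carboxylic acid group (-C(=O)OH), but one neighbour of the carbonyl carbon is O, not C. No other fragment satisfies the full query, so there is no match.

No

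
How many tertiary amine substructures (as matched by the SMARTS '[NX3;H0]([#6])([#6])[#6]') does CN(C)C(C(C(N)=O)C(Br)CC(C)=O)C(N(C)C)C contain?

2

[NX3;H0]([#6])([#6])[#6] is the SMARTS for a tertiary amine: a trivalent nitrogen with no H, bonded to three carbons.
The molecule carries 2 separate instances of a dimethylamino group (-N(CH3)2) meeting every constraint; each maps to a distinct set of atoms, giving 2 matches.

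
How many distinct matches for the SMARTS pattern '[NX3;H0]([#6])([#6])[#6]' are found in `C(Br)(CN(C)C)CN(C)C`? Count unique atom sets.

[NX3;H0]([#6])([#6])[#6] is the SMARTS for a tertiary amine: a trivalent nitrogen with no H, bonded to three carbons.
The molecule carries 2 separate instances of a dimethylamino group (-N(CH3)2) meeting every constraint; each maps to a distinct set of atoms, giving 2 matches.

2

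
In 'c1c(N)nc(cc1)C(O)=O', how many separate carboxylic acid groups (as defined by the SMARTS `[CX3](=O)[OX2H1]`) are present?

[CX3](=O)[OX2H1] is the SMARTS for a carboxylic acid: an sp2 carbon double-bonded to O and single-bonded to an -OH oxygen.
Exactly one fragment in the molecule meets all constraints, giving 1 match.

1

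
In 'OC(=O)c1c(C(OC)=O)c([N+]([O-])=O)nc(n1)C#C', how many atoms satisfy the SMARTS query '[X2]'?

Check the 18 heavy atoms by environment: 2× n (aromatic, X2) → match; 4× c (aromatic, X3) → no; 2× C (X2) → match; 2× C (X3) → no; 3× O (X1) → no; 2× O (X2) → match; 1× C (X4) → no; 1× N (charge +1, X3) → no; 1× O (charge -1, X1) → no.
Summing the matching environments: 2 + 2 + 2 = 6 matching atoms.

6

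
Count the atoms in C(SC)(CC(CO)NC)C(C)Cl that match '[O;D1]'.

1

The query [O;D1] means: aliphatic oxygen bonded to exactly one heavy atom.
Check the 12 heavy atoms by environment: 2× C (D2) → no; 3× C (D3) → no; 3× C (D1) → no; 1× S (D2) → no; 1× O (D1) → match; 1× N (D2) → no; 1× Cl (D1) → no.
That gives 1 matching atom.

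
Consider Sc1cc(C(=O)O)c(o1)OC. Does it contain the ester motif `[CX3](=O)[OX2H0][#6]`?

No

The pattern [CX3](=O)[OX2H0][#6] describes a carbonyl carbon bonded to an oxygen that is itself bonded to carbon (no H on that O) — an ester.
The closest candidate here is a methoxy ether (-OCH3), but the ether oxygen is not adjacent to a C=O carbon. No other fragment satisfies the full query, so there is no match.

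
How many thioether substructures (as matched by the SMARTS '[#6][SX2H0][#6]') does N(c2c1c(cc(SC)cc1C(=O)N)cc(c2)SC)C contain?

2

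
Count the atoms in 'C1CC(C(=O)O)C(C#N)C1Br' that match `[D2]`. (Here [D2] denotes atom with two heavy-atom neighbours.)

3

The query [D2] means: atom with exactly two heavy-atom neighbours.
Check the 11 heavy atoms by environment: 4× C (D3) → no; 3× C (D2) → match; 1× N (D1) → no; 2× O (D1) → no; 1× Br (D1) → no.
That gives 3 matching atoms.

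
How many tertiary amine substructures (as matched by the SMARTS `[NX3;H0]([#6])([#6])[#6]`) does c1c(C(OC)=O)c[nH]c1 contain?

0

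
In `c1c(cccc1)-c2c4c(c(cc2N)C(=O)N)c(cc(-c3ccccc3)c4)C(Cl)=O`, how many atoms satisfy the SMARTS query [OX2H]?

The query [OX2H] means: aliphatic oxygen with two connections, one of which is H — an -OH oxygen.
Check the 29 heavy atoms by environment: 9× c (aromatic, H0, X3) → no; 13× c (aromatic, H1, X3) → no; 2× N (H2, X3) → no; 2× C (H0, X3) → no; 2× O (H0, X1) → no; 1× Cl (H0, X1) → no.
No environment satisfies the query, so 0 matching atoms.

0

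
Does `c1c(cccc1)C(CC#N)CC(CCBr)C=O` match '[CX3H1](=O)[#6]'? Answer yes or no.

Yes

The pattern [CX3H1](=O)[#6] describes an sp2 carbon with one H, double-bonded to O and single-bonded to carbon — an aldehyde.
The molecule carries an aldehyde (-CHO), whose atoms satisfy every constraint of the query, so the pattern matches.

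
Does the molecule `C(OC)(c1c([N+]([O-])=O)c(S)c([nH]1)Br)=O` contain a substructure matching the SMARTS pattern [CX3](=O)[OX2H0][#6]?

The pattern [CX3](=O)[OX2H0][#6] describes a carbonyl carbon bonded to an oxygen that is itself bonded to carbon (no H on that O) — an ester.
The molecule carries a methyl-ester group (-C(=O)OCH3), whose atoms satisfy every constraint of the query, so the pattern matches.

Yes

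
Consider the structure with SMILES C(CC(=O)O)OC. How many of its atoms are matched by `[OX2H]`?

1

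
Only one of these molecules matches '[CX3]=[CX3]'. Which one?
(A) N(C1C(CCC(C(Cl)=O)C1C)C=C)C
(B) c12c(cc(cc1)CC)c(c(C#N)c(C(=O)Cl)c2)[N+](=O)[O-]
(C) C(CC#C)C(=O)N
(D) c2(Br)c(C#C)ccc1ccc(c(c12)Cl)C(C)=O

A

[CX3]=[CX3] describes a non-aromatic C=C double bond between two sp2 carbons (an alkene).
(A) contains a vinyl group (-CH=CH2), which satisfies every atom and bond constraint.
(B) has an ethyl group (-CH2CH3) but its C-C bond is a single bond between CX4 carbons, not CX3=CX3.
(C) has an ethynyl group (-C#CH) but the C-C bond is a triple bond, not a double bond.
(D) has an ethynyl group (-C#CH) but the C-C bond is a triple bond, not a double bond.
So the answer is (A).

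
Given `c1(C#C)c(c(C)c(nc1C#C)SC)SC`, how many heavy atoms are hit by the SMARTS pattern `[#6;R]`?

5

Check the 15 heavy atoms by environment: 1× n (aromatic, in 6-ring) → no; 5× c (aromatic, in 6-ring) → match; 2× S (acyclic) → no; 7× C (acyclic) → no.
That gives 5 matching atoms.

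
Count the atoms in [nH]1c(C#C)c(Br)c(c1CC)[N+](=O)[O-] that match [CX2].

The query [CX2] means: C with X2: aliphatic carbon with exactly 2 total connections.
Check the 13 heavy atoms by environment: 1× n (aromatic, X3) → no; 4× c (aromatic, X3) → no; 1× N (charge +1, X3) → no; 1× O (charge -1, X1) → no; 1× O (X1) → no; 1× Br (X1) → no; 2× C (X4) → no; 2× C (X2) → match.
That gives 2 matching atoms.

2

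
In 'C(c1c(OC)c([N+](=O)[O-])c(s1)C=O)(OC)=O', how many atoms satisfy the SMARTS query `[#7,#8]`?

7

The query [#7,#8] means: nitrogen or oxygen (comma = OR).
Check the 16 heavy atoms by environment: 1× s (aromatic) → no; 4× c (aromatic) → no; 5× O → match; 4× C → no; 1× N (charge +1) → match; 1× O (charge -1) → match.
Summing the matching environments: 5 + 1 + 1 = 7 matching atoms.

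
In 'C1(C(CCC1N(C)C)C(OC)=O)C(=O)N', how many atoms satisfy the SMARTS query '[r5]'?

5

Check the 15 heavy atoms by environment: 5× C (in 5-ring) → match; 5× C (acyclic) → no; 3× O (acyclic) → no; 2× N (acyclic) → no.
That gives 5 matching atoms.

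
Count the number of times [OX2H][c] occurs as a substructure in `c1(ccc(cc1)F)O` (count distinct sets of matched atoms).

1

[OX2H][c] is the SMARTS for a phenol: a hydroxyl oxygen attached to an aromatic carbon.
Exactly one fragment in the molecule meets all constraints, giving 1 match.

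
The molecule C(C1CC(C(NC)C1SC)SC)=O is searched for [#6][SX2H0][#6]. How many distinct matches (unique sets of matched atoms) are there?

[#6][SX2H0][#6] is the SMARTS for a thioether: an aliphatic sulfur bridging two carbons with no H on the sulfur.
The molecule carries 2 separate instances of a methylthio ether (-SCH3) meeting every constraint; each maps to a distinct set of atoms, giving 2 matches.

2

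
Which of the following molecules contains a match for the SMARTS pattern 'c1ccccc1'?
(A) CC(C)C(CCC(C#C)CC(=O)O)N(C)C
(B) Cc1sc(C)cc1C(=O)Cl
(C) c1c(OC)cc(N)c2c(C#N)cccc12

c1ccccc1 describes six aromatic carbons in a ring (a benzene ring).
(A) has a methyl group (-CH3) but no six-membered all-carbon aromatic ring is present.
(B) has a methyl group (-CH3) but no six-membered all-carbon aromatic ring is present.
(C) contains the required atom environment, so the pattern matches.
So the answer is (C).

C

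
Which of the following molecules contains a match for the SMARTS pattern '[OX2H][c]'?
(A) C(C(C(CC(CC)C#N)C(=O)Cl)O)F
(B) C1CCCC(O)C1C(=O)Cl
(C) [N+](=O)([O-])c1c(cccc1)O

C

[OX2H][c] describes a hydroxyl oxygen attached to an aromatic carbon (a phenol).
(A) has a hydroxyl group (-OH) but the -OH is on an aliphatic carbon, not an aromatic c.
(B) has a hydroxyl group (-OH) but the -OH is on an aliphatic carbon, not an aromatic c.
(C) contains a hydroxyl group (-OH), which satisfies every atom and bond constraint.
So the answer is (C).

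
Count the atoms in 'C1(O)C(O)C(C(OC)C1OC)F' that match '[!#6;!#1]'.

The query [!#6;!#1] means: not carbon and not hydrogen — any heteroatom.
Check the 12 heavy atoms by environment: 7× C → no; 1× F → match; 4× O → match.
Summing the matching environments: 1 + 4 = 5 matching atoms.

5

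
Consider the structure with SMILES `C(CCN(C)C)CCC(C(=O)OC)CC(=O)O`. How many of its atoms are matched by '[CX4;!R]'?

10

The query [CX4;!R] means: aliphatic carbon with four total connections, not in a ring.
Check the 17 heavy atoms by environment: 10× C (X4, acyclic) → match; 1× N (X3, acyclic) → no; 2× C (X3, acyclic) → no; 2× O (X1, acyclic) → no; 2× O (X2, acyclic) → no.
That gives 10 matching atoms.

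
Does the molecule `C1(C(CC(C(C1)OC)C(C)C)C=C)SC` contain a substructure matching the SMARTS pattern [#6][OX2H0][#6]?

Yes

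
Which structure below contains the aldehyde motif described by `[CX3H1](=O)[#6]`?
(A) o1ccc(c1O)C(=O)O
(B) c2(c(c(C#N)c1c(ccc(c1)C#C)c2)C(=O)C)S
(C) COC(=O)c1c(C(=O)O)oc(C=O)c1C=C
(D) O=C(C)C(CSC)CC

C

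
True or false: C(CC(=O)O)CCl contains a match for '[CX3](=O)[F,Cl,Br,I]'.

False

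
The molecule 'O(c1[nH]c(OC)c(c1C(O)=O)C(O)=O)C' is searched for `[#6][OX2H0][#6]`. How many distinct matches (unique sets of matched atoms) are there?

2

[#6][OX2H0][#6] is the SMARTS for an ether: an aliphatic oxygen bridging two carbons with no H on the oxygen.
The molecule carries 2 separate instances of a methoxy ether (-OCH3) meeting every constraint; each maps to a distinct set of atoms, giving 2 matches.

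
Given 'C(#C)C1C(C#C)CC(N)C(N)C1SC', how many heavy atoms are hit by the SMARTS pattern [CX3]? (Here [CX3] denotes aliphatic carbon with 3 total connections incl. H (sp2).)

0

The query [CX3] means: C with X3: aliphatic carbon with exactly 3 total connections.
Check the 14 heavy atoms by environment: 7× C (X4) → no; 1× S (X2) → no; 2× N (X3) → no; 4× C (X2) → no.
No environment satisfies the query, so 0 matching atoms.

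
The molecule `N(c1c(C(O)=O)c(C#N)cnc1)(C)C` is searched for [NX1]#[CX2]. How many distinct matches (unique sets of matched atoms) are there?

1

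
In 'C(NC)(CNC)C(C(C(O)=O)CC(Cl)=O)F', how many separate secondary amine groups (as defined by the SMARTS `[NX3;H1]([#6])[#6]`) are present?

[NX3;H1]([#6])[#6] is the SMARTS for a secondary amine: a trivalent nitrogen with one H, bonded to two carbons.
The molecule carries 2 separate instances of an N-methylamino group (-NHCH3) meeting every constraint; each maps to a distinct set of atoms, giving 2 matches.

2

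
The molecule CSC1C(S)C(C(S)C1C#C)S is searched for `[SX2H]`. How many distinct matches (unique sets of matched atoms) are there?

3

[SX2H] is the SMARTS for a thiol: an aliphatic sulfur with two connections, one being H.
The molecule carries 3 separate instances of a thiol (-SH) meeting every constraint; each maps to a distinct set of atoms, giving 3 matches.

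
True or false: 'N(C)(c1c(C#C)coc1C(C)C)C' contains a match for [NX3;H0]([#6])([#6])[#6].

The pattern [NX3;H0]([#6])([#6])[#6] describes a trivalent nitrogen with no H, bonded to three carbons — a tertiary amine.
The molecule carries a dimethylamino group (-N(CH3)2), whose atoms satisfy every constraint of the query, so the pattern matches.

True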